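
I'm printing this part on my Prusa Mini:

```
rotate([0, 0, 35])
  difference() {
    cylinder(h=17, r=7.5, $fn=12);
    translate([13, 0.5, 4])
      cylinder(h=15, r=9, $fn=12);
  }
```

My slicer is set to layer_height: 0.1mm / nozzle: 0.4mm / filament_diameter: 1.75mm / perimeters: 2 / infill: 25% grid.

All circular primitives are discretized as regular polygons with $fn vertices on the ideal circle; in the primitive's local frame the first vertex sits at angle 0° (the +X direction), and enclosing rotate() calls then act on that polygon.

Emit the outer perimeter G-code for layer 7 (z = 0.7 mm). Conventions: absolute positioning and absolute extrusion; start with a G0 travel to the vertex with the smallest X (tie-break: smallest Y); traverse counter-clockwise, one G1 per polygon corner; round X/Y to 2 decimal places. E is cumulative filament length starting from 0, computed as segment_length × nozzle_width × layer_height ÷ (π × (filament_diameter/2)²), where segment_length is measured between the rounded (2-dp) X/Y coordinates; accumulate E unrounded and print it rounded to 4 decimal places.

G0 X-7.47 Y-0.65 Z0.70
G1 X-6.14 Y-4.30 E0.0646
G1 X-3.17 Y-6.80 E0.1292
G1 X0.65 Y-7.47 E0.1937
G1 X4.30 Y-6.14 E0.2583
G1 X6.80 Y-3.17 E0.3228
G1 X7.47 Y0.65 E0.3873
G1 X6.14 Y4.30 E0.4519
G1 X3.17 Y6.80 E0.5165
G1 X-0.65 Y7.47 E0.5810
G1 X-4.30 Y6.14 E0.6456
G1 X-6.80 Y3.17 E0.7101
G1 X-7.47 Y-0.65 E0.7746

At z = 0.7 mm: the cylinder: section is a regular 12-gon, circumradius r=7.5; the cylinder at (13, 0.5) is absent (z outside [4, 19]); After the difference (first − rest): none of the subtracted shapes is present at this height, so the r=7.5 cylinder is unchanged — 1 connected region; (whole slice rotated 35° about Z — lengths, areas and connectivity unchanged). The outline is a single polygon with 12 vertices. Extrusion per mm of travel: 0.4 × 0.1 / (π × 0.875²) = 0.016630. Accumulating E over each segment gives final E = 0.7746.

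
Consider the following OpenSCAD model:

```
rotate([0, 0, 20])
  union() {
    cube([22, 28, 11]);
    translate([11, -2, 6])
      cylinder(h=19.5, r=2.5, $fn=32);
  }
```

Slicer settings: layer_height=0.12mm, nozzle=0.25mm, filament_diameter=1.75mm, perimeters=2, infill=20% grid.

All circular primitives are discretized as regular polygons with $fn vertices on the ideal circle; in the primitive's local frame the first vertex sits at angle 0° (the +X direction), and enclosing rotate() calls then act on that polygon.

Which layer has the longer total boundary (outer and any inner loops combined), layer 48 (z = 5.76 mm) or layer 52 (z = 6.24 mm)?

Layer 48 (z = 5.76): the 22×28 cube contributes its full rectangle (perimeter 100.00 mm); the cylinder at (11, -2) is not intersected at this z (z outside [6, 25.5]); Combining (union): only the 22×28 cube is present, so the union is just that shape — boundary = 100.00 mm; (rotated 20° about Z; rotation is an isometry so areas/perimeters/island counts are preserved). So its perimeter = 100.00 mm. Layer 52 (z = 6.24): the 22×28 cube contributes its full rectangle (perimeter 100.00 mm); the cylinder at (11, -2): section is a regular 32-gon, circumradius r=2.5 (perimeter = 2·32·2.500·sin(180°/32) = 15.68 mm); Taking the union: the regions partially overlap (shared area 1.00 mm²), so the edge portions inside another operand are dropped and the merged outline is re-measured after clipping — boundary = 109.52 mm; (whole slice rotated 20° about Z — lengths, areas and connectivity unchanged). So its perimeter = 109.52 mm. Layer 52 is larger (109.52 vs 100.00 mm).

layer 52 (z = 6.24 mm)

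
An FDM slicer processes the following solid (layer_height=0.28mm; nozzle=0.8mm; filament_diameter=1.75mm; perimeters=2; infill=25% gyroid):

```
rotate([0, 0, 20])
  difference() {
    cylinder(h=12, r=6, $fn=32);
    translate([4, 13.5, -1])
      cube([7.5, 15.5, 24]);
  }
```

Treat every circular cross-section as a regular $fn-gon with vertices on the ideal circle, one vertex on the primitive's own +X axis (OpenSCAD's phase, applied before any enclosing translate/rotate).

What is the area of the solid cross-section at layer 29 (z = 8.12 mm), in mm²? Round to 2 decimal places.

At z = 8.12 mm: the cylinder: section is a regular 32-gon, circumradius r=6 (area = (32/2)·6.000²·sin(360°/32) = 112.37 mm²); the 7.5×15.5 cube at (4, 13.5) contributes its full rectangle (area 116.25 mm²); After the difference (first − rest): starting from the r=6 cylinder (112.37 mm²), the 7.5×15.5 cube at (4, 13.5) misses the remaining region (no effect) — area = 112.37 mm²; (whole slice rotated 20° about Z — lengths, areas and connectivity unchanged). Overall, the cross-section is a single solid region. Net area = 112.37 mm².

112.37 mm²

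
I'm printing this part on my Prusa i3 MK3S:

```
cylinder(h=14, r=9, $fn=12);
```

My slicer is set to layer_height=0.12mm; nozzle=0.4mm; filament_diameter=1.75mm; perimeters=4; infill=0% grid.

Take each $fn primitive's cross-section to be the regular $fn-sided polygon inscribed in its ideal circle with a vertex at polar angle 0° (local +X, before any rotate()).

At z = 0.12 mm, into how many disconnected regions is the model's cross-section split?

At z = 0.12 mm: the cylinder: section is a regular 12-gon, circumradius r=9. The result has 1 disconnected region.

1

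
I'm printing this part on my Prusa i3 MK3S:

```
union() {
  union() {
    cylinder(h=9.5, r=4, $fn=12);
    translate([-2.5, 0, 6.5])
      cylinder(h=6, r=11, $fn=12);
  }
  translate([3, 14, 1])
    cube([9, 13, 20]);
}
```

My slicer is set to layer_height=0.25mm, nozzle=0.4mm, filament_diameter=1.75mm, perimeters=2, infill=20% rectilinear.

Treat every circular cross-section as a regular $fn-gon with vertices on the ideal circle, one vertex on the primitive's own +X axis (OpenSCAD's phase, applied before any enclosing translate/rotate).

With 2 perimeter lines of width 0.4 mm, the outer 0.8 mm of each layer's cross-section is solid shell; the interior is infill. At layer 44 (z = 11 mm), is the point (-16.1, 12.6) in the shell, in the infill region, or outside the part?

At z = 11 mm: the cylinder is absent (z outside [0, 9.5]); the cylinder at (-2.5, 0): section is a regular 12-gon, circumradius r=11; Taking the union: only the r=11 cylinder at (-2.5, 0) is present, so the union is just that shape — 1 connected region; the 9×13 cube at (3, 14) contributes its full rectangle; Merging all regions: the 2 present regions are separate (no shared area or edge), so areas and boundary lengths simply add and each stays a separate island — 2 connected regions. Overall, the cross-section has 2 separate islands. The nearest boundary edge runs (-12.03, 5.50)→(-8.00, 9.53); distance from the point to it = 7.90 mm. The point is not inside any of the regions above, so it lies outside the cross-section (7.90 mm from the nearest boundary).

outside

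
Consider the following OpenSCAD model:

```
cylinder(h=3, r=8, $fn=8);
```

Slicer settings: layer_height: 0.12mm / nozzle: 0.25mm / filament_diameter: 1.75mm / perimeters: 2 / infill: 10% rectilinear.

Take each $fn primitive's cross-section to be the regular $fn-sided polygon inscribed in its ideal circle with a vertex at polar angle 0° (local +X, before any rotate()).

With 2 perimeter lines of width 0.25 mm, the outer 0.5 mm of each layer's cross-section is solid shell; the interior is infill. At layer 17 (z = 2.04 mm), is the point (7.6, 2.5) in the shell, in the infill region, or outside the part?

outside

At z = 2.04 mm: the r=8 cylinder gives a regular 8-gon of circumradius 8 (constant along its height). Overall, the cross-section is a single solid region. The nearest boundary edge runs (8.00, 0.00)→(5.66, 5.66); distance from the point to it = 0.59 mm. The point is not inside any of the regions above, so it lies outside the cross-section (0.59 mm from the nearest boundary).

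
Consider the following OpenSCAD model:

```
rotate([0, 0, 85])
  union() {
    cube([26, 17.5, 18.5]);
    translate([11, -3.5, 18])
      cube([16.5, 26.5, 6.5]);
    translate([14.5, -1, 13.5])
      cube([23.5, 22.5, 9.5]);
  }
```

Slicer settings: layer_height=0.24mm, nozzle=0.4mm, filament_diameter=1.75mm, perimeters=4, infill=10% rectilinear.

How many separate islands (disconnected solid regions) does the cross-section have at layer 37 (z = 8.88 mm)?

1

At z = 8.88 mm: the cube is present — its section is the full 26×17.5 rectangle; the cube at (11, -3.5) is absent (z outside [18, 24.5]); the cube at (14.5, -1) does not reach this height (z outside [13.5, 23]); Taking the union: only the 26×17.5 cube is present, so the union is just that shape — 1 connected region; (whole slice rotated 85° about Z — lengths, areas and connectivity unchanged). Overall, the cross-section is a single solid region. Island count = 1.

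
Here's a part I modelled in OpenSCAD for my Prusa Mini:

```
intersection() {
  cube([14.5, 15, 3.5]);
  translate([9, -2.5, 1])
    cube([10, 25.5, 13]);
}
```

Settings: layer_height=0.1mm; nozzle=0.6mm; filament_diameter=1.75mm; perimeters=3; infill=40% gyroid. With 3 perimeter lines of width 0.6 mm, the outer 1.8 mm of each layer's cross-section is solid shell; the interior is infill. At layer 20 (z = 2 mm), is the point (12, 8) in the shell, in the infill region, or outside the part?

At z = 2 mm: the 14.5×15 cube contributes its full rectangle; the cube at (9, -2.5) is present — its section is the full 10×25.5 rectangle; After intersecting: the 10×25.5 cube at (9, -2.5) partially overlaps the 14.5×15 cube; clipping to the common part keeps 82.50 mm² — 1 connected region. Overall, the cross-section is a single solid region. The nearest boundary edge runs (14.50, 15.00)→(14.50, 0.00); distance from the point to it = 2.50 mm. The point is inside the cross-section and 2.50 mm from the nearest boundary — more than the 1.8 mm shell width (3 × 0.6), so it's in the infill interior.

infill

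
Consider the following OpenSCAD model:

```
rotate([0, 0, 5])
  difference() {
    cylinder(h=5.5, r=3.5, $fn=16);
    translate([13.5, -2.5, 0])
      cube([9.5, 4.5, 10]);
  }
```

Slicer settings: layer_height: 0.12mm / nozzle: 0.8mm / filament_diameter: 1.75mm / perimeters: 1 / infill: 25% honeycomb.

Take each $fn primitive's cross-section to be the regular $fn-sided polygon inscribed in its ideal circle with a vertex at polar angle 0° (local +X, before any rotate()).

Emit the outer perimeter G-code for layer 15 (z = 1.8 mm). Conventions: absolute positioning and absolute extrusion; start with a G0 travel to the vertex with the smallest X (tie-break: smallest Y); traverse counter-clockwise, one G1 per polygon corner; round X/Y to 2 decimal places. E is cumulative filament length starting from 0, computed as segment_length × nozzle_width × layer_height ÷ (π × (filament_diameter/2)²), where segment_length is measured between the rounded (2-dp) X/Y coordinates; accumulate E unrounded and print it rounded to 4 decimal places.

At z = 1.8 mm: the r=3.5 cylinder gives a regular 16-gon of circumradius 3.5 (constant along its height); the cube at (13.5, -2.5) (footprint 9.5×4.5) is included at this height; Subtracting the remaining from the first: starting from the r=3.5 cylinder, the 9.5×4.5 cube at (13.5, -2.5) misses the remaining region (no effect) — 1 connected region; (rotated 5° about Z; rotation is an isometry so areas/perimeters/island counts are preserved). The outline is a single polygon with 16 vertices. Extrusion per mm of travel: 0.8 × 0.12 / (π × 0.875²) = 0.039912. Accumulating E over each segment gives final E = 0.8722.

G0 X-3.49 Y-0.31 Z1.80
G1 X-3.10 Y-1.62 E0.0546
G1 X-2.25 Y-2.68 E0.1088
G1 X-1.05 Y-3.34 E0.1634
G1 X0.31 Y-3.49 E0.2181
G1 X1.62 Y-3.10 E0.2726
G1 X2.68 Y-2.25 E0.3268
G1 X3.34 Y-1.05 E0.3815
G1 X3.49 Y0.31 E0.4361
G1 X3.10 Y1.62 E0.4907
G1 X2.25 Y2.68 E0.5449
G1 X1.05 Y3.34 E0.5995
G1 X-0.31 Y3.49 E0.6542
G1 X-1.62 Y3.10 E0.7087
G1 X-2.68 Y2.25 E0.7629
G1 X-3.34 Y1.05 E0.8176
G1 X-3.49 Y-0.31 E0.8722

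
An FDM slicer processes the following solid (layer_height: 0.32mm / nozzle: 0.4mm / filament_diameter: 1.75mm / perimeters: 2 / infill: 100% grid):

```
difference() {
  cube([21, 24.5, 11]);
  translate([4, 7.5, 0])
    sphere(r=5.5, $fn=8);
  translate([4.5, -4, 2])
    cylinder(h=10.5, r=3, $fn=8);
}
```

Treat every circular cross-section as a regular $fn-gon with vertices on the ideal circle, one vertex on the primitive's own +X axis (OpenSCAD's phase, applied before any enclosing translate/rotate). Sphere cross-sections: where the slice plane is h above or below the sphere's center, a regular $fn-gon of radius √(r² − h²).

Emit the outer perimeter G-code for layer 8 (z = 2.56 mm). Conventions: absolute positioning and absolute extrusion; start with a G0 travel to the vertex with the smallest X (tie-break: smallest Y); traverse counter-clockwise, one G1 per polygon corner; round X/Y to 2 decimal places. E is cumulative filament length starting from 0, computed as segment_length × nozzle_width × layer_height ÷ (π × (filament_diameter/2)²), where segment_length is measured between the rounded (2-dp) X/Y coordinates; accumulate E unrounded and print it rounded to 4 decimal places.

At z = 2.56 mm: the cube is present — its section is the full 21×24.5 rectangle; the sphere at (4, 7.5): section is a regular 8-gon, circumradius = √(r²−h²) = √(5.5²−2.56²) = 4.868; the cylinder at (4.5, -4): section is a regular 8-gon, circumradius r=3; Subtracting the remaining from the first: starting from the 21×24.5 cube, the r=5.5 sphere at (4, 7.5) partially overlaps it — only the 65.21 mm² overlap (of its 67.02 mm²) is removed, clipping the outline; the r=3 cylinder at (4.5, -4) misses the remaining region (no effect) — 1 connected region. The outline is a single polygon with 13 vertices. Extrusion per mm of travel: 0.4 × 0.32 / (π × 0.875²) = 0.053216. Accumulating E over each segment gives final E = 5.9632.

G0 X0.00 Y0.00 Z2.56
G1 X21.00 Y0.00 E1.1175
G1 X21.00 Y24.50 E2.4213
G1 X0.00 Y24.50 E3.5389
G1 X0.00 Y9.60 E4.3318
G1 X0.56 Y10.94 E4.4091
G1 X4.00 Y12.37 E4.6073
G1 X7.44 Y10.94 E4.8056
G1 X8.87 Y7.50 E5.0038
G1 X7.44 Y4.06 E5.2021
G1 X4.00 Y2.63 E5.4003
G1 X0.56 Y4.06 E5.5986
G1 X0.00 Y5.40 E5.6759
G1 X0.00 Y0.00 E5.9632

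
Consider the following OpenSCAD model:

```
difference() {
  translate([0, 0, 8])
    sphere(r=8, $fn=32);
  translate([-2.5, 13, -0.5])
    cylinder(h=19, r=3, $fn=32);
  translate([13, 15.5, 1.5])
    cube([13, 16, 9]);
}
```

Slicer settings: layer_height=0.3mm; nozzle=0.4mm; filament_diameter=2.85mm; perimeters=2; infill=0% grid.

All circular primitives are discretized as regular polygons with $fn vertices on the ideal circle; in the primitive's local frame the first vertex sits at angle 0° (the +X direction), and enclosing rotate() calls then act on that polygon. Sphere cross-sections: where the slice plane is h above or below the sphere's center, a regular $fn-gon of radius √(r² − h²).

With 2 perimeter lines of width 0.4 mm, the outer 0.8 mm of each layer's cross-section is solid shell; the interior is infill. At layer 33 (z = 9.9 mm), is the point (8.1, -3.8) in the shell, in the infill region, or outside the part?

outside

At z = 9.9 mm: the sphere: section is a regular 32-gon, circumradius = √(r²−h²) = √(8²−1.9²) = 7.771; the cylinder at (-2.5, 13): section is a regular 32-gon, circumradius r=3; the cube at (13, 15.5) is present — its section is the full 13×16 rectangle; Taking the first minus the rest: starting from the r=8 sphere, the r=3 cylinder at (-2.5, 13) misses the remaining region (no effect); the 13×16 cube at (13, 15.5) misses the remaining region (no effect) — 1 connected region. Overall, the cross-section is a single solid region. The nearest boundary edge runs (7.18, -2.97)→(6.46, -4.32); distance from the point to it = 1.20 mm. The point is not inside any of the regions above, so it lies outside the cross-section (1.20 mm from the nearest boundary).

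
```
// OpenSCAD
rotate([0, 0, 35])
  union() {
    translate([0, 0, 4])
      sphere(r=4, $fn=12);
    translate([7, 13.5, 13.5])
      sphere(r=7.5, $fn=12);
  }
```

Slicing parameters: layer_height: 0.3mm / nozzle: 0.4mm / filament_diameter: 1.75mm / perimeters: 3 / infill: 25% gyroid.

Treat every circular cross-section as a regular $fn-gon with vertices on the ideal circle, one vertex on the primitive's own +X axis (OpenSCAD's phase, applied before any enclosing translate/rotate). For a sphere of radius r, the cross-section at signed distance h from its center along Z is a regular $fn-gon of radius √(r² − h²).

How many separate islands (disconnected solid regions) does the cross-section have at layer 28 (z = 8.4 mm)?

At z = 8.4 mm: the sphere is not intersected at this z (|z−center|=4.400 > r=4); the r=7.5 sphere at (7, 13.5) slices to a regular 12-gon of circumradius 5.499 (√(r²−h²) with h=5.1 from center); Combining (union): only the r=7.5 sphere at (7, 13.5) is present, so the union is just that shape — 1 connected region; (whole slice rotated 35° about Z — lengths, areas and connectivity unchanged). Overall, the cross-section is a single solid region. Island count = 1.

1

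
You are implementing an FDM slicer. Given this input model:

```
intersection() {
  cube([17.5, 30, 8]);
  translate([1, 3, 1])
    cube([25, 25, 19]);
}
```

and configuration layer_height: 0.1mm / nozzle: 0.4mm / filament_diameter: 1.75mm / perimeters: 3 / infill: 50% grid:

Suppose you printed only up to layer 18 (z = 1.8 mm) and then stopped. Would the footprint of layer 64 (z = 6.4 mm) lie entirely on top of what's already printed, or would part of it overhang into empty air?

entirely on top

Compare the two slices. At z = 1.8: the cube is present — its section is the full 17.5×30 rectangle (area 525.00 mm²); the cube at (1, 3) (footprint 25×25) is included at this height (area 625.00 mm²); Keeping only the common overlap: the 25×25 cube at (1, 3) partially overlaps the 17.5×30 cube; clipping to the common part keeps 412.50 mm² — area = 412.50 mm². At z = 6.4: the 17.5×30 cube contributes its full rectangle (area 525.00 mm²); the cube at (1, 3) is present — its section is the full 25×25 rectangle (area 625.00 mm²); Keeping only the common overlap: the 25×25 cube at (1, 3) partially overlaps the 17.5×30 cube; clipping to the common part keeps 412.50 mm² — area = 412.50 mm². Checking containment: the cross-section at z = 6.4 is a subset of the cross-section at z = 1.8.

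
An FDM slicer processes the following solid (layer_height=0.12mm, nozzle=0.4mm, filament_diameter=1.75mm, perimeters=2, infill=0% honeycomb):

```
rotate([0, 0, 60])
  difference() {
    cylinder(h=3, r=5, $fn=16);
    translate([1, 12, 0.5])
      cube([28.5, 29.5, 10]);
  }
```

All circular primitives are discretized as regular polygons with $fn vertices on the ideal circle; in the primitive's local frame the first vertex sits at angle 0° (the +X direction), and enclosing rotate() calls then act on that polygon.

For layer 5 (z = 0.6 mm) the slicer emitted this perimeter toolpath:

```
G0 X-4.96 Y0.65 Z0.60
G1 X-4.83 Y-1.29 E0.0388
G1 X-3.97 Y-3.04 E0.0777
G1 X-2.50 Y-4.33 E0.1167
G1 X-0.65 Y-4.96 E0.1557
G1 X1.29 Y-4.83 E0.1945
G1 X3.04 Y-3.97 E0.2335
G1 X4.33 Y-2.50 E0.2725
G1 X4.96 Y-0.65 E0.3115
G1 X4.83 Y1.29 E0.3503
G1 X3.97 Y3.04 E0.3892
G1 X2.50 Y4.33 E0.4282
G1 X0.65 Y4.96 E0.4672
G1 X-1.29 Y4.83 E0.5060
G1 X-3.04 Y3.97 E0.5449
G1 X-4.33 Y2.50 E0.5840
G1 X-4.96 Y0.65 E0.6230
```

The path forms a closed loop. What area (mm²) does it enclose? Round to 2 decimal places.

76.55 mm²

Apply the shoelace formula to the sequence of (X, Y) vertices; enclosed area = 76.55 mm².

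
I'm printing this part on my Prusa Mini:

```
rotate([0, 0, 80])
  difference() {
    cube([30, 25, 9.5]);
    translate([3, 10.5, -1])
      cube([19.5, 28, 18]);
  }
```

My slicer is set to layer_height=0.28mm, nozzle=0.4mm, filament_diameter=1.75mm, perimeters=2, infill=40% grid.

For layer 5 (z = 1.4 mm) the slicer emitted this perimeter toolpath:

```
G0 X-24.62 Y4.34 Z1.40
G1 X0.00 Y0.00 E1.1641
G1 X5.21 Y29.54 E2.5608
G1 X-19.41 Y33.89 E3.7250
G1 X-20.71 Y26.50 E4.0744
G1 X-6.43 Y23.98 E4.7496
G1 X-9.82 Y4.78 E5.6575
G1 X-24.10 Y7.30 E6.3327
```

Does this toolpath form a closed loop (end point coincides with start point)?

Start point (G0): (-24.62, 4.34). End point (last G1): the path does not return to the start — open.

no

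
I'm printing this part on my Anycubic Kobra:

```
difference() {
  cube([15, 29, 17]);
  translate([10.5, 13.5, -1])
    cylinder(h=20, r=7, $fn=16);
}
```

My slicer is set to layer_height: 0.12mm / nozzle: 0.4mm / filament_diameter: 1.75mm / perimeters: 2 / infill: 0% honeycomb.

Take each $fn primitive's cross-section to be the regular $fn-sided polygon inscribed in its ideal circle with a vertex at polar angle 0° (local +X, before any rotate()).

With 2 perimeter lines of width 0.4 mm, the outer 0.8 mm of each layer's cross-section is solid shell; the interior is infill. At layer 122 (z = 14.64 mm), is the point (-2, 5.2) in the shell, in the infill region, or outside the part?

outside

At z = 14.64 mm: the cube (footprint 15×29) is included at this height; the r=7 cylinder at (10.5, 13.5) contributes a regular 16-gon of circumradius 7; Subtracting the remaining from the first: starting from the 15×29 cube, the r=7 cylinder at (10.5, 13.5) partially overlaps it — only the 132.42 mm² overlap (of its 150.01 mm²) is removed, clipping the outline — 1 connected region. Overall, the cross-section is a single solid region. The nearest boundary edge runs (0.00, 0.00)→(0.00, 29.00); distance from the point to it = 2.00 mm. The point is not inside any of the regions above, so it lies outside the cross-section (2.00 mm from the nearest boundary).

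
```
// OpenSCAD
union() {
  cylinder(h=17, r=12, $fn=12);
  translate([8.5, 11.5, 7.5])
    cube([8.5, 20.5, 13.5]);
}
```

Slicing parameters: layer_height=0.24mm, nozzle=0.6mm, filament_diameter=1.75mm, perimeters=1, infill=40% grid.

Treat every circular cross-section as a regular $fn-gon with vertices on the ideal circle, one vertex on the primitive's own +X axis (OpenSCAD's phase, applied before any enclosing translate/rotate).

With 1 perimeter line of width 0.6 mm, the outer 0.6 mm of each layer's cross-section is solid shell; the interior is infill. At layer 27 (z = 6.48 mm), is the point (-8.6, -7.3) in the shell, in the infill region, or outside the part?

shell

At z = 6.48 mm: the cylinder: section is a regular 12-gon, circumradius r=12; the cube at (8.5, 11.5) does not reach this height (z outside [7.5, 21]); Taking the union: only the r=12 cylinder is present, so the union is just that shape — 1 connected region. Overall, the cross-section is a single solid region. The nearest boundary edge runs (-10.39, -6.00)→(-6.00, -10.39); distance from the point to it = 0.35 mm. The point is inside the cross-section, 0.35 mm from the nearest boundary — within the 0.6 mm shell band (1 × 0.6).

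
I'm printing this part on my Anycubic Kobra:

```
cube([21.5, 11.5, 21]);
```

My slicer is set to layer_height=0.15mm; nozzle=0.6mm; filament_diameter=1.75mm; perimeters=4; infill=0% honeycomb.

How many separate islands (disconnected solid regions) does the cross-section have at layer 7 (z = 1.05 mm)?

At z = 1.05 mm: the cube is present — its section is the full 21.5×11.5 rectangle. Overall, the cross-section is a single solid region. Island count = 1.

1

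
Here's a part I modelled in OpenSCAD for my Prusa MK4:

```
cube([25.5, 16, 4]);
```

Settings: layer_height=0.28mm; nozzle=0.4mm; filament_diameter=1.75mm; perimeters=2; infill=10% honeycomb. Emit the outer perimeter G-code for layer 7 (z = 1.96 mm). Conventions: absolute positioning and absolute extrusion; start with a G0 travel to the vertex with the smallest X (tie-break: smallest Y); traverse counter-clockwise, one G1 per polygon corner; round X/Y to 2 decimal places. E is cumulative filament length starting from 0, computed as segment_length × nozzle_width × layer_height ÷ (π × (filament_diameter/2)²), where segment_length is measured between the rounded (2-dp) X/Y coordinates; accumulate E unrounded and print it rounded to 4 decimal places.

G0 X0.00 Y0.00 Z1.96
G1 X25.50 Y0.00 E1.1874
G1 X25.50 Y16.00 E1.9324
G1 X0.00 Y16.00 E3.1198
G1 X0.00 Y0.00 E3.8648

At z = 1.96 mm: the cube is present — its section is the full 25.5×16 rectangle. The outline is a single polygon with 4 vertices. Extrusion per mm of travel: 0.4 × 0.28 / (π × 0.875²) = 0.046564. Accumulating E over each segment gives final E = 3.8648.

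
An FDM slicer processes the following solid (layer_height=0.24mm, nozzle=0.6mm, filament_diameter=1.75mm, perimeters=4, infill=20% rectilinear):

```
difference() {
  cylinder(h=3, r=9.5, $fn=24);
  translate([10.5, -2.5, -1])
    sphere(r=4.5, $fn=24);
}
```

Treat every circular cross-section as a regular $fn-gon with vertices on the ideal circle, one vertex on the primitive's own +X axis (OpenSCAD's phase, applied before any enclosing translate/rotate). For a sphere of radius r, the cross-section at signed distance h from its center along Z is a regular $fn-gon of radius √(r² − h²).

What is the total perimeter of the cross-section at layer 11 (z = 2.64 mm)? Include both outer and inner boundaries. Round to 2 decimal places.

At z = 2.64 mm: the r=9.5 cylinder contributes a regular 24-gon of circumradius 9.5 (perimeter = 2·24·9.500·sin(180°/24) = 59.52 mm); the r=4.5 sphere at (10.5, -2.5) contributes a regular 24-gon of circumradius √(4.5²−3.64²) = 2.646 (perimeter = 2·24·2.646·sin(180°/24) = 16.58 mm); Taking the first minus the rest: starting from the r=9.5 cylinder, the r=4.5 sphere at (10.5, -2.5) partially overlaps it — only the 3.72 mm² overlap (of its 21.74 mm²) is removed, clipping the outline — boundary = 60.19 mm. Overall, the cross-section is a single solid region. Total boundary length (outer) = 60.19 mm.

60.19 mm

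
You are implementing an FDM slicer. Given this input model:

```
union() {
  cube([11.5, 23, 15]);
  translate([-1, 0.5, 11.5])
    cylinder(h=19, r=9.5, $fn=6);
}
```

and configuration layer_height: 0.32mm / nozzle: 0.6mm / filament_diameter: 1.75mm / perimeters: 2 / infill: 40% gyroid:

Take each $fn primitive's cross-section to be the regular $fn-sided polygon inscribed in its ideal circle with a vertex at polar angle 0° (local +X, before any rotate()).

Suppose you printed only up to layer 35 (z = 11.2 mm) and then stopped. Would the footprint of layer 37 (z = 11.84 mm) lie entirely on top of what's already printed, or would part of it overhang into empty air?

Compare the two slices. At z = 11.2: the cube (footprint 11.5×23) is included at this height (area 264.50 mm²); the cylinder at (-1, 0.5) does not reach this height (z outside [11.5, 30.5]); Combining (union): only the 11.5×23 cube is present, so the union is just that shape — area = 264.50 mm². At z = 11.84: the 11.5×23 cube contributes its full rectangle (area 264.50 mm²); the cylinder at (-1, 0.5): section is a regular 6-gon, circumradius r=9.5 (area = (6/2)·9.500²·sin(360°/6) = 234.48 mm²); Combining (union): the regions partially overlap — summed areas 498.98 mm² minus the doubly-counted overlap 54.57 mm² gives 444.41 mm² — area = 444.41 mm². Checking containment: at z = 11.84 the cross-section extends beyond the z = 11.2 cross-section by about 179.91 mm².

part overhangs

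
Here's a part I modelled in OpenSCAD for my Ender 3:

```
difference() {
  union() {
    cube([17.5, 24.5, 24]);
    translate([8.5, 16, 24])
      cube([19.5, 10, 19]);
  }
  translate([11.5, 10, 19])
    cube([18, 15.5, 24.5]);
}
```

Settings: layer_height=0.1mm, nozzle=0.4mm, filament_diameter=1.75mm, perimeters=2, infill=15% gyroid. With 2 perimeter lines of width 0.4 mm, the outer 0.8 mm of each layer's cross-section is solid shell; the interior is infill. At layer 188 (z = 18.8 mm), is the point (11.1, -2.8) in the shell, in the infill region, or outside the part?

outside

At z = 18.8 mm: the 17.5×24.5 cube contributes its full rectangle; the cube at (8.5, 16) is absent (z outside [24, 43]); Combining (union): only the 17.5×24.5 cube is present, so the union is just that shape — 1 connected region; the cube at (11.5, 10) is not intersected at this z (z outside [19, 43.5]); Subtracting the remaining from the first: none of the subtracted shapes is present at this height, so that combined region is unchanged — 1 connected region. Overall, the cross-section is a single solid region. The nearest boundary edge runs (0.00, 0.00)→(17.50, 0.00); distance from the point to it = 2.80 mm. The point is not inside any of the regions above, so it lies outside the cross-section (2.80 mm from the nearest boundary).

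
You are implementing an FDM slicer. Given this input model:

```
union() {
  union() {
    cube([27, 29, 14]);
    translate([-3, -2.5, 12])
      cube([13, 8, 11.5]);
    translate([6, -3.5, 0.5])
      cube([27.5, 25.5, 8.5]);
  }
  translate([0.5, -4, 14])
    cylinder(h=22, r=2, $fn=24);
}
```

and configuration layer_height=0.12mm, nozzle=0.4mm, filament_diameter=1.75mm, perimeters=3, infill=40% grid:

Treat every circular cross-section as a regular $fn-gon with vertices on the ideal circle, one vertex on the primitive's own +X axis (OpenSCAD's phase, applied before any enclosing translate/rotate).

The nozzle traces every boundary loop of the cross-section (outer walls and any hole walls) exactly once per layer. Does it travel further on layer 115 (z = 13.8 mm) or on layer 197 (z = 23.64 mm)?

layer 115 (z = 13.8 mm)

Layer 115 (z = 13.8): the cube is present — its section is the full 27×29 rectangle (perimeter 112.00 mm); the cube at (-3, -2.5) is present — its section is the full 13×8 rectangle (perimeter 42.00 mm); the cube at (6, -3.5) is absent (z outside [0.5, 9]); Merging all regions: the regions partially overlap (shared area 55.00 mm²), so the edge portions inside another operand are dropped and the merged outline is re-measured after clipping — boundary = 123.00 mm; the cylinder at (0.5, -4) is not intersected at this z (z outside [14, 36]); Merging all regions: only that combined region is present, so the union is just that shape — boundary = 123.00 mm. So its perimeter = 123.00 mm. Layer 197 (z = 23.64): the cube does not reach this height (z outside [0, 14]); the cube at (-3, -2.5) does not reach this height (z outside [12, 23.5]); the cube at (6, -3.5) is not intersected at this z (z outside [0.5, 9]); Combining (union): nothing is present at this height; the r=2 cylinder at (0.5, -4) contributes a regular 24-gon of circumradius 2 (perimeter = 2·24·2.000·sin(180°/24) = 12.53 mm); Merging all regions: only the r=2 cylinder at (0.5, -4) is present, so the union is just that shape — boundary = 12.53 mm. So its perimeter = 12.53 mm. Layer 115 is larger (123.00 vs 12.53 mm).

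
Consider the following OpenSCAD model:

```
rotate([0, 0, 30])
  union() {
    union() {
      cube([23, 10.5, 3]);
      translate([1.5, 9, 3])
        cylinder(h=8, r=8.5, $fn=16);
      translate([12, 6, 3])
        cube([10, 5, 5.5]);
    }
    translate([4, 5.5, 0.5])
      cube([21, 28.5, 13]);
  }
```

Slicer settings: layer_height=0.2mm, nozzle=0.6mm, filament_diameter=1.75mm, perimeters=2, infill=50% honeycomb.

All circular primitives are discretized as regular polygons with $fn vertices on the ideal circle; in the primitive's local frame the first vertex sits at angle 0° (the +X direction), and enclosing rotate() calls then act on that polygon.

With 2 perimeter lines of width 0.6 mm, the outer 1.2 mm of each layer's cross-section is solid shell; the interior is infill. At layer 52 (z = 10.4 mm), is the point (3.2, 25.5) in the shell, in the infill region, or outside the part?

At z = 10.4 mm: the cube is absent (z outside [0, 3]); the cylinder at (1.5, 9): section is a regular 16-gon, circumradius r=8.5; the cube at (12, 6) is absent (z outside [3, 8.5]); Taking the union: only the r=8.5 cylinder at (1.5, 9) is present, so the union is just that shape — 1 connected region; the cube at (4, 5.5) is present — its section is the full 21×28.5 rectangle; Taking the union: the regions partially overlap (shared area 54.44 mm²), so overlapping operands fuse into one piece — 1 connected region; (rotated 30° about Z; rotation is an isometry so areas/perimeters/island counts are preserved). Overall, the cross-section is a single solid region. Undo the 30° rotation: the query point maps to (15.521, 20.484) in the un-rotated model frame. The nearest boundary edge runs (25.00, 34.00)→(25.00, 5.50); distance from the point to it = 9.48 mm. The point is inside the cross-section and 9.48 mm from the nearest boundary — more than the 1.2 mm shell width (2 × 0.6), so it's in the infill interior.

infill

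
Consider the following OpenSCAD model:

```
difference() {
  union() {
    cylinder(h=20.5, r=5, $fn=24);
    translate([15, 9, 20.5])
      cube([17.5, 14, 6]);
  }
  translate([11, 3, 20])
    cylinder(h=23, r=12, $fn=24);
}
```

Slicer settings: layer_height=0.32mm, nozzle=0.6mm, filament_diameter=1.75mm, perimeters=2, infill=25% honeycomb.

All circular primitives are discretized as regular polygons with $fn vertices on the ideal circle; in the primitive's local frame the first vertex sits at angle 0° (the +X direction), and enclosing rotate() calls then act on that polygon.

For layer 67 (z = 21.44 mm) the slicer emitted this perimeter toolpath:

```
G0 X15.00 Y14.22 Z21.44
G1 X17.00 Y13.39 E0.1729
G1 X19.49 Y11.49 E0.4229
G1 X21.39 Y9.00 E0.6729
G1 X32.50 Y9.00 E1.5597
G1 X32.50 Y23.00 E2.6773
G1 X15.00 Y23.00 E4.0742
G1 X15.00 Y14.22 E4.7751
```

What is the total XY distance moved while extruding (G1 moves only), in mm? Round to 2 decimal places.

59.82 mm

Sum the Euclidean lengths of each G1 segment: total = 59.82 mm.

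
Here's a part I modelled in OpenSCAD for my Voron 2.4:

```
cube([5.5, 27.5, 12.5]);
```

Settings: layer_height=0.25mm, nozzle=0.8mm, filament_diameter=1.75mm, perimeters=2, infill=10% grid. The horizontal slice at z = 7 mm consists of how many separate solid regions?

At z = 7 mm: the cube is present — its section is the full 5.5×27.5 rectangle. The result has 1 disconnected region.

1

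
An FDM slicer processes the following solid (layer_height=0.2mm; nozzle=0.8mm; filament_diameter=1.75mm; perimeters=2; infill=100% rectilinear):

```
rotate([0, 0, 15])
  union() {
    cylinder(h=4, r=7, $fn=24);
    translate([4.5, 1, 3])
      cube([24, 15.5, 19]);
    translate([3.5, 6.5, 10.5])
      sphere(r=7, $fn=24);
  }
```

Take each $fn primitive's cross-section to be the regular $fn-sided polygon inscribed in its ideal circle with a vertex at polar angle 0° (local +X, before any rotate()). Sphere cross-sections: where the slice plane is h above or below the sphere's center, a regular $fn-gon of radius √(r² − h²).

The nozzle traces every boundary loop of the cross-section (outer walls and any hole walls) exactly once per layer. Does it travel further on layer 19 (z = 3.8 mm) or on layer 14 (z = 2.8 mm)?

Layer 19 (z = 3.8): the cylinder: section is a regular 24-gon, circumradius r=7 (perimeter = 2·24·7.000·sin(180°/24) = 43.86 mm); the cube at (4.5, 1) is present — its section is the full 24×15.5 rectangle (perimeter 79.00 mm); the r=7 sphere at (3.5, 6.5) slices to a regular 24-gon of circumradius 2.027 (√(r²−h²) with h=6.7 from center) (perimeter = 2·24·2.027·sin(180°/24) = 12.70 mm); Taking the union: the regions partially overlap (shared area 13.41 mm²), so the edge portions inside another operand are dropped and the merged outline is re-measured after clipping — boundary = 108.71 mm; (whole slice rotated 15° about Z — lengths, areas and connectivity unchanged). So its perimeter = 108.71 mm. Layer 14 (z = 2.8): the cylinder: section is a regular 24-gon, circumradius r=7 (perimeter = 2·24·7.000·sin(180°/24) = 43.86 mm); the cube at (4.5, 1) does not reach this height (z outside [3, 22]); the sphere at (3.5, 6.5) does not reach this height (|z−center|=7.700 > r=7); Combining (union): only the r=7 cylinder is present, so the union is just that shape — boundary = 43.86 mm; (rotated 15° about Z; rotation is an isometry so areas/perimeters/island counts are preserved). So its perimeter = 43.86 mm. Layer 19 is larger (108.71 vs 43.86 mm).

layer 19 (z = 3.8 mm)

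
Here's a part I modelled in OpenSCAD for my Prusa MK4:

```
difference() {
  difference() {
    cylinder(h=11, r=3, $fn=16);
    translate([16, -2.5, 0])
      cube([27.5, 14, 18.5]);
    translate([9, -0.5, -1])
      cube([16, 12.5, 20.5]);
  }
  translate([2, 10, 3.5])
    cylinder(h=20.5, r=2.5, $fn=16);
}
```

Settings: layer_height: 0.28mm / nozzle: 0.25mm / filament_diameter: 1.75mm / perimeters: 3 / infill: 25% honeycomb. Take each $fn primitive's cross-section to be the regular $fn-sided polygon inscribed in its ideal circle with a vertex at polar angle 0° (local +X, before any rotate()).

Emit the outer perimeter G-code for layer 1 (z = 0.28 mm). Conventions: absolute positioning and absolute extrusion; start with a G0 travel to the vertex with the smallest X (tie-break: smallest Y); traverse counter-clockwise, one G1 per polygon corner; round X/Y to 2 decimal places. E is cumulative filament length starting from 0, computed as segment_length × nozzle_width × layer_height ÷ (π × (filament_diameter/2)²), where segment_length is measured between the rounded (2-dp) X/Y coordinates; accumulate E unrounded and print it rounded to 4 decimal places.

G0 X-3.00 Y0.00 Z0.28
G1 X-2.77 Y-1.15 E0.0341
G1 X-2.12 Y-2.12 E0.0681
G1 X-1.15 Y-2.77 E0.1021
G1 X0.00 Y-3.00 E0.1362
G1 X1.15 Y-2.77 E0.1704
G1 X2.12 Y-2.12 E0.2043
G1 X2.77 Y-1.15 E0.2383
G1 X3.00 Y0.00 E0.2724
G1 X2.77 Y1.15 E0.3066
G1 X2.12 Y2.12 E0.3406
G1 X1.15 Y2.77 E0.3745
G1 X0.00 Y3.00 E0.4087
G1 X-1.15 Y2.77 E0.4428
G1 X-2.12 Y2.12 E0.4768
G1 X-2.77 Y1.15 E0.5108
G1 X-3.00 Y0.00 E0.5449

At z = 0.28 mm: the cylinder: section is a regular 16-gon, circumradius r=3; the cube at (16, -2.5) (footprint 27.5×14) is included at this height; the 16×12.5 cube at (9, -0.5) contributes its full rectangle; Taking the first minus the rest: starting from the r=3 cylinder, the 27.5×14 cube at (16, -2.5) misses the remaining region (no effect); the 16×12.5 cube at (9, -0.5) misses the remaining region (no effect) — 1 connected region; the cylinder at (2, 10) is not intersected at this z (z outside [3.5, 24]); Subtracting the remaining from the first: none of the subtracted shapes is present at this height, so the result so far is unchanged — 1 connected region. The outline is a single polygon with 16 vertices. Extrusion per mm of travel: 0.25 × 0.28 / (π × 0.875²) = 0.029103. Accumulating E over each segment gives final E = 0.5449.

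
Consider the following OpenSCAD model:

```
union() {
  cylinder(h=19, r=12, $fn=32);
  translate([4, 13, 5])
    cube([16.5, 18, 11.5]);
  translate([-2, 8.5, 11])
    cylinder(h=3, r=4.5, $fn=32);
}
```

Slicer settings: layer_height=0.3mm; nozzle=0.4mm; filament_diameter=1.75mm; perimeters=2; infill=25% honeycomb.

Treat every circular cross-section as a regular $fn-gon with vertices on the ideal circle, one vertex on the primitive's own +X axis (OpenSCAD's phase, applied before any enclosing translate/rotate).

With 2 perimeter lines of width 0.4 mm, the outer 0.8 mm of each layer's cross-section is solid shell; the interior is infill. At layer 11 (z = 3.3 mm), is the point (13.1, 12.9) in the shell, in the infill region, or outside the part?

outside

At z = 3.3 mm: the cylinder: section is a regular 32-gon, circumradius r=12; the cube at (4, 13) is not intersected at this z (z outside [5, 16.5]); the cylinder at (-2, 8.5) is not intersected at this z (z outside [11, 14]); Merging all regions: only the r=12 cylinder is present, so the union is just that shape — 1 connected region. Overall, the cross-section is a single solid region. The nearest boundary edge runs (9.98, 6.67)→(8.49, 8.49); distance from the point to it = 6.39 mm. The point is not inside any of the regions above, so it lies outside the cross-section (6.39 mm from the nearest boundary).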